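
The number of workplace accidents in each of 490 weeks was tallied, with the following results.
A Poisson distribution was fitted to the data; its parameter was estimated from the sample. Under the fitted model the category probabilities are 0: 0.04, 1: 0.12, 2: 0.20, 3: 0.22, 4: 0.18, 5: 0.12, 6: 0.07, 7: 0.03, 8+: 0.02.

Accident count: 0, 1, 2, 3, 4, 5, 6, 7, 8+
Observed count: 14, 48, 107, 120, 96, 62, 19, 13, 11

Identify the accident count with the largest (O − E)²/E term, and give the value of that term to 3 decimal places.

Expected counts E_i = n·p_i: 490×0.04 = 19.6, 490×0.12 = 58.8, 490×0.20 = 98, 490×0.22 = 107.8, 490×0.18 = 88.2, 490×0.12 = 58.8, 490×0.07 = 34.3, 490×0.03 = 14.7, 490×0.02 = 9.8.
0: (14 − 19.6)²/19.6 = 31.36/19.6 = 1.6000
1: (48 − 58.8)²/58.8 = 116.64/58.8 = 1.9837
2: (107 − 98)²/98 = 81/98 = 0.8265
3: (120 − 107.8)²/107.8 = 148.84/107.8 = 1.3807
4: (96 − 88.2)²/88.2 = 60.84/88.2 = 0.6898
5: (62 − 58.8)²/58.8 = 10.24/58.8 = 0.1741
6: (19 − 34.3)²/34.3 = 234.09/34.3 = 6.8248
7: (13 − 14.7)²/14.7 = 2.89/14.7 = 0.1966
8+: (11 − 9.8)²/9.8 = 1.44/9.8 = 0.1469
The largest term is for 6: 6.825.

6, 6.825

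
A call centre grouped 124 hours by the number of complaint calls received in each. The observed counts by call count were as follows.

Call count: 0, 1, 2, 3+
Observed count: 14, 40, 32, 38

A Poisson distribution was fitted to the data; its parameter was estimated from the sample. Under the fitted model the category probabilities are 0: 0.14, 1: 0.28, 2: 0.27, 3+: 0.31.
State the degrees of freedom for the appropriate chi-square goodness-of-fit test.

There are k = 4 categories and 1 parameter estimated from the data, so df = 4 − 1 − 1 = 2.

2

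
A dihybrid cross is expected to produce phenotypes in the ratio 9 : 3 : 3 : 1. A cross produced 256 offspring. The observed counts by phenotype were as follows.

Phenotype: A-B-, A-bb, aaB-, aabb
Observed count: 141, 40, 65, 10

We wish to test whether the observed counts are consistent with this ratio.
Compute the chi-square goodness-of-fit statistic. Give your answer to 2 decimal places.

Ratio total = 16. Expected counts: 256×9/16 = 144, 256×3/16 = 48, 256×3/16 = 48, 256×1/16 = 16.
cat         O        E   (O−E)²/E
A-B-      141      144      0.063
A-bb       40       48      1.333
aaB-       65       48      6.021
aabb       10       16      2.250
Sum = 9.67

9.67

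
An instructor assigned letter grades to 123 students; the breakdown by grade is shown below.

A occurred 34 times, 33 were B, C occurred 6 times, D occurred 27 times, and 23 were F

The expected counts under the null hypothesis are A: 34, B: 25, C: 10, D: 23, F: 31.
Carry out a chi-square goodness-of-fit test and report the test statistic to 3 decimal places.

6.920

χ² = (34−34)²/34 + (33−25)²/25 + (6−10)²/10 + (27−23)²/23 + (23−31)²/31
   = 0.0000 + 2.5600 + 1.6000 + 0.6957 + 2.0645
Sum = 6.920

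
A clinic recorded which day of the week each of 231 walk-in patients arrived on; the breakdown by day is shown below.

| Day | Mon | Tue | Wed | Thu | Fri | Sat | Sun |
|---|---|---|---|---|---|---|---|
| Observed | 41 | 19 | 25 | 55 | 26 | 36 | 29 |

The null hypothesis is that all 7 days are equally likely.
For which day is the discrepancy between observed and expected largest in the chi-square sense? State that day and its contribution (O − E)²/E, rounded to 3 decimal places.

Under H₀ each category has probability 1/7, so each expected count is 231/7 = 33.
cat         O        E   (O−E)²/E
Mon        41       33     1.9394
Tue        19       33     5.9394
Wed        25       33     1.9394
Thu        55       33    14.6667
Fri        26       33     1.4848
Sat        36       33     0.2727
Sun        29       33     0.4848
The largest term is for Thu: 14.667.

Thu, 14.667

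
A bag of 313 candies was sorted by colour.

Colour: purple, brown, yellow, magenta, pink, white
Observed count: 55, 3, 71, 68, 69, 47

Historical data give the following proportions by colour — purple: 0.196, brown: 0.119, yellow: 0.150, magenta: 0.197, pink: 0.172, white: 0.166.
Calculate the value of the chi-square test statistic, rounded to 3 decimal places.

49.861

Expected counts E_i = n·p_i: 313×0.196 = 61.348, 313×0.119 = 37.247, 313×0.150 = 46.95, 313×0.197 = 61.661, 313×0.172 = 53.836, 313×0.166 = 51.958.
cat          O        E   (O−E)²/E
purple      55   61.348     0.6569
brown        3   37.247    31.4886
yellow      71    46.95    12.3195
magenta     68   61.661     0.6517
pink        69   53.836     4.2712
white       47   51.958     0.4731
Sum = 49.861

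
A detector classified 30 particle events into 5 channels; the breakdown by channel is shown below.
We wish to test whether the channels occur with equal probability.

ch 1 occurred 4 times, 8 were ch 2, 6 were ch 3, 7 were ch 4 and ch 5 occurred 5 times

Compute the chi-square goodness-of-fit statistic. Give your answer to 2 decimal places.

1.67

Under H₀ each category has probability 1/5, so each expected count is 30/5 = 6.
cat         O        E   (O−E)²/E
ch 1        4        6      0.667
ch 2        8        6      0.667
ch 3        6        6      0.000
ch 4        7        6      0.167
ch 5        5        6      0.167
Sum = 1.67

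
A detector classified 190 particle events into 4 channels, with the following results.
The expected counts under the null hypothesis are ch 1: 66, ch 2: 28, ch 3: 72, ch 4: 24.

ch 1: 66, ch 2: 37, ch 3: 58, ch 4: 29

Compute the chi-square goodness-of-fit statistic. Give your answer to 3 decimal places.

cat         O        E   (O−E)²/E
ch 1       66       66     0.0000
ch 2       37       28     2.8929
ch 3       58       72     2.7222
ch 4       29       24     1.0417
Sum = 6.657

6.657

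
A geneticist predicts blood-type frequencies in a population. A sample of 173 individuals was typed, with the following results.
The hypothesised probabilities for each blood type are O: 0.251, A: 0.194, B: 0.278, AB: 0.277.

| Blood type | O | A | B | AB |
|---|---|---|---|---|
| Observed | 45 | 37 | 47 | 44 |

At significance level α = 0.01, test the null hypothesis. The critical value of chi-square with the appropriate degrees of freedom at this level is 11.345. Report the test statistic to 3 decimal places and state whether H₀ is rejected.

Expected counts E_i = n·p_i: 173×0.251 = 43.423, 173×0.194 = 33.562, 173×0.278 = 48.094, 173×0.277 = 47.921.
χ² = (45−43.423)²/43.423 + (37−33.562)²/33.562 + (47−48.094)²/48.094 + (44−47.921)²/47.921
   = 0.0573 + 0.3522 + 0.0249 + 0.3208
Sum = 0.755
df = 3. Since 0.755 < 11.345, we do not reject H₀.

0.755; do not reject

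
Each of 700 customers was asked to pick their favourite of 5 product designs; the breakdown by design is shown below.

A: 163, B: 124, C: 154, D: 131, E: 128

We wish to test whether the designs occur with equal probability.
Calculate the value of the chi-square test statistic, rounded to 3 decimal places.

8.614

Under H₀ each category has probability 1/5, so each expected count is 700/5 = 140.
A: (163 − 140)²/140 = 529/140 = 3.7786
B: (124 − 140)²/140 = 256/140 = 1.8286
C: (154 − 140)²/140 = 196/140 = 1.4000
D: (131 − 140)²/140 = 81/140 = 0.5786
E: (128 − 140)²/140 = 144/140 = 1.0286
Sum = 8.614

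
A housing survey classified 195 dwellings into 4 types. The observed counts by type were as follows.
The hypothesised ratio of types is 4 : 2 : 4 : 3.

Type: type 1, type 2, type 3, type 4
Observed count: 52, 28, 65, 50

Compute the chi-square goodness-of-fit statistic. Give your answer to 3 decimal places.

Ratio total = 13. Expected counts: 195×4/13 = 60, 195×2/13 = 30, 195×4/13 = 60, 195×3/13 = 45.
cat         O        E   (O−E)²/E
type 1     52       60     1.0667
type 2     28       30     0.1333
type 3     65       60     0.4167
type 4     50       45     0.5556
Sum = 2.172

2.172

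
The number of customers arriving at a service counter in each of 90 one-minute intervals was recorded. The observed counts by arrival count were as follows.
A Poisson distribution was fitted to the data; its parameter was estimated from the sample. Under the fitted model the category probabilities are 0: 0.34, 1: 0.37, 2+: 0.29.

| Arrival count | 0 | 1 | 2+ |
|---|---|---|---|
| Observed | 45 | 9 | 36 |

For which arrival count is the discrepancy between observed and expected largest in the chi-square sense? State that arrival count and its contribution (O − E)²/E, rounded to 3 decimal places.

1, 17.732

Expected counts E_i = n·p_i: 90×0.34 = 30.6, 90×0.37 = 33.3, 90×0.29 = 26.1.
χ² = (45−30.6)²/30.6 + (9−33.3)²/33.3 + (36−26.1)²/26.1
   = 6.7765 + 17.7324 + 3.7552
The largest term is for 1: 17.732.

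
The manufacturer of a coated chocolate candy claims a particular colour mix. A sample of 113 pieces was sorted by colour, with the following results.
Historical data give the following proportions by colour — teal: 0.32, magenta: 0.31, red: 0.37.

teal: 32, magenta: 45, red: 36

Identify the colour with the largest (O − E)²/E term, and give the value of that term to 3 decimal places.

magenta, 2.838

Expected counts E_i = n·p_i: 113×0.32 = 36.16, 113×0.31 = 35.03, 113×0.37 = 41.81.
teal: (32 − 36.16)²/36.16 = 17.3056/36.16 = 0.4786
magenta: (45 − 35.03)²/35.03 = 99.4009/35.03 = 2.8376
red: (36 − 41.81)²/41.81 = 33.7561/41.81 = 0.8074
The largest term is for magenta: 2.838.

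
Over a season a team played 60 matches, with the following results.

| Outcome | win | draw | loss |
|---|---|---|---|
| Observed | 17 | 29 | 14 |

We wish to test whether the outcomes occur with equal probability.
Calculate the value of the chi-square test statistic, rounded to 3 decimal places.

Under H₀ each category has probability 1/3, so each expected count is 60/3 = 20.
win: (17 − 20)²/20 = 9/20 = 0.4500
draw: (29 − 20)²/20 = 81/20 = 4.0500
loss: (14 − 20)²/20 = 36/20 = 1.8000
Sum = 6.300

6.300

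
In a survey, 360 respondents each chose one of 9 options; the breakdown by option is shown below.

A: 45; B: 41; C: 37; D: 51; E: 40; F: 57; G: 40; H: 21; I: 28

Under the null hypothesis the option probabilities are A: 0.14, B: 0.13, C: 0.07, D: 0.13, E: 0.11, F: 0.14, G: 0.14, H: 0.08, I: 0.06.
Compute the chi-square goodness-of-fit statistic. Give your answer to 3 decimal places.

14.223

Expected counts E_i = n·p_i: 360×0.14 = 50.4, 360×0.13 = 46.8, 360×0.07 = 25.2, 360×0.13 = 46.8, 360×0.11 = 39.6, 360×0.14 = 50.4, 360×0.14 = 50.4, 360×0.08 = 28.8, 360×0.06 = 21.6.
χ² = (45−50.4)²/50.4 + (41−46.8)²/46.8 + (37−25.2)²/25.2 + (51−46.8)²/46.8 + (40−39.6)²/39.6 + (57−50.4)²/50.4 + (40−50.4)²/50.4 + (21−28.8)²/28.8 + (28−21.6)²/21.6
   = 0.5786 + 0.7188 + 5.5254 + 0.3769 + 0.0040 + 0.8643 + 2.1460 + 2.1125 + 1.8963
Sum = 14.223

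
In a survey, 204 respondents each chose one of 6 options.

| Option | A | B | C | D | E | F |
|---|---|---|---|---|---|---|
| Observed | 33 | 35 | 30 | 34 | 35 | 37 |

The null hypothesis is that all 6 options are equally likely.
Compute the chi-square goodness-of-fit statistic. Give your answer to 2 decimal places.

Under H₀ each category has probability 1/6, so each expected count is 204/6 = 34.
χ² = (33−34)²/34 + (35−34)²/34 + (30−34)²/34 + (34−34)²/34 + (35−34)²/34 + (37−34)²/34
   = 0.029 + 0.029 + 0.471 + 0.000 + 0.029 + 0.265
Sum = 0.82

0.82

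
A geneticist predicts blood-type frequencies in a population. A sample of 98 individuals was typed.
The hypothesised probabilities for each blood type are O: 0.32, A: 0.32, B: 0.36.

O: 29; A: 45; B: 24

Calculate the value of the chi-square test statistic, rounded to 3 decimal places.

9.717

Expected counts E_i = n·p_i: 98×0.32 = 31.36, 98×0.32 = 31.36, 98×0.36 = 35.28.
cat         O        E   (O−E)²/E
O          29    31.36     0.1776
A          45    31.36     5.9327
B          24    35.28     3.6065
Sum = 9.717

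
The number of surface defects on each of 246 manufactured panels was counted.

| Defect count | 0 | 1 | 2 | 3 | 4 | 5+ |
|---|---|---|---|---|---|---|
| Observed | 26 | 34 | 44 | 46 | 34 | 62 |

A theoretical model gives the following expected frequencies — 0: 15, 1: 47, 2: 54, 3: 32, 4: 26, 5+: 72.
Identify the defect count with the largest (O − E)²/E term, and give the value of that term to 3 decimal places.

cat         O        E   (O−E)²/E
0          26       15     8.0667
1          34       47     3.5957
2          44       54     1.8519
3          46       32     6.1250
4          34       26     2.4615
5+         62       72     1.3889
The largest term is for 0: 8.067.

0, 8.067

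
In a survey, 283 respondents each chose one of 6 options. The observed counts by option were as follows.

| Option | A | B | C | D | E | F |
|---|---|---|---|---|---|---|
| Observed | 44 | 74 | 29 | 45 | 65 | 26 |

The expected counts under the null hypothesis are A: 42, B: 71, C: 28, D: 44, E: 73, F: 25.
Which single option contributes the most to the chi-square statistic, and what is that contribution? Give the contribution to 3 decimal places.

χ² = (44−42)²/42 + (74−71)²/71 + (29−28)²/28 + (45−44)²/44 + (65−73)²/73 + (26−25)²/25
   = 0.0952 + 0.1268 + 0.0357 + 0.0227 + 0.8767 + 0.0400
The largest term is for E: 0.877.

E, 0.877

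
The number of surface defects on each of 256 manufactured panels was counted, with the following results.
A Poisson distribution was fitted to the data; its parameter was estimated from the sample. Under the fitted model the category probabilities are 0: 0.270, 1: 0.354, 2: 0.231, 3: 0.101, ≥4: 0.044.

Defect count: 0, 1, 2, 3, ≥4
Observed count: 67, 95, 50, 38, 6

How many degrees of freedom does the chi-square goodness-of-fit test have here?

There are k = 5 categories and 1 parameter estimated from the data, so df = 5 − 1 − 1 = 3.

3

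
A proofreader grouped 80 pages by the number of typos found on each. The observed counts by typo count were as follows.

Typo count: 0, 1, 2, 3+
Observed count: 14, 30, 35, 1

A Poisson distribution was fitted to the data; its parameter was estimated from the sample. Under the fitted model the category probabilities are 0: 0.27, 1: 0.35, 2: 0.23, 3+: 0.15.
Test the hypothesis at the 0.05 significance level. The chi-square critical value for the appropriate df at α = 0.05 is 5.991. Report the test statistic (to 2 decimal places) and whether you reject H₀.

27.88; reject

Expected counts E_i = n·p_i: 80×0.27 = 21.6, 80×0.35 = 28, 80×0.23 = 18.4, 80×0.15 = 12.
cat         O        E   (O−E)²/E
0          14     21.6      2.674
1          30       28      0.143
2          35     18.4     14.976
3+          1       12     10.083
Sum = 27.88
df = 2. Since 27.88 > 5.991, we reject H₀.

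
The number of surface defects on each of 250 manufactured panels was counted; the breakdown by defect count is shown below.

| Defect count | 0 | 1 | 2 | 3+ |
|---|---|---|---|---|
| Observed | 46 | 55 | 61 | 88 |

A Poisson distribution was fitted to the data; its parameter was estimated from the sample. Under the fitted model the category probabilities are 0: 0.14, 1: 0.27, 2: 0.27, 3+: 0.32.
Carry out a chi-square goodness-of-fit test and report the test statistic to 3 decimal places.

7.198

Expected counts E_i = n·p_i: 250×0.14 = 35, 250×0.27 = 67.5, 250×0.27 = 67.5, 250×0.32 = 80.
0: (46 − 35)²/35 = 121/35 = 3.4571
1: (55 − 67.5)²/67.5 = 156.25/67.5 = 2.3148
2: (61 − 67.5)²/67.5 = 42.25/67.5 = 0.6259
3+: (88 − 80)²/80 = 64/80 = 0.8000
Sum = 7.198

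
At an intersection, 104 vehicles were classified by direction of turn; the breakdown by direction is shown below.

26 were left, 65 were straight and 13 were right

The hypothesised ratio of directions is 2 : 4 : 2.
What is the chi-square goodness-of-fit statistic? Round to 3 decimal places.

Ratio total = 8. Expected counts: 104×2/8 = 26, 104×4/8 = 52, 104×2/8 = 26.
cat           O        E   (O−E)²/E
left         26       26     0.0000
straight     65       52     3.2500
right        13       26     6.5000
Sum = 9.750

9.750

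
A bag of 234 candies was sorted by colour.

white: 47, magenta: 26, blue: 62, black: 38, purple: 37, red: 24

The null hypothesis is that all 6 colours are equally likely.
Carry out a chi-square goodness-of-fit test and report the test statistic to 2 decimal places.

Expected count for each of the 6 categories: 234/6 = 39.
white: (47 − 39)²/39 = 64/39 = 1.641
magenta: (26 − 39)²/39 = 169/39 = 4.333
blue: (62 − 39)²/39 = 529/39 = 13.564
black: (38 − 39)²/39 = 1/39 = 0.026
purple: (37 − 39)²/39 = 4/39 = 0.103
red: (24 − 39)²/39 = 225/39 = 5.769
Sum = 25.44

25.44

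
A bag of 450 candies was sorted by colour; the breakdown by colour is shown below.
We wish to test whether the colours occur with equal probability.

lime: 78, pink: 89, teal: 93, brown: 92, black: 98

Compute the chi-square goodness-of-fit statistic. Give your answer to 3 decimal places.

Under H₀ each category has probability 1/5, so each expected count is 450/5 = 90.
χ² = (78−90)²/90 + (89−90)²/90 + (93−90)²/90 + (92−90)²/90 + (98−90)²/90
   = 1.6000 + 0.0111 + 0.1000 + 0.0444 + 0.7111
Sum = 2.467

2.467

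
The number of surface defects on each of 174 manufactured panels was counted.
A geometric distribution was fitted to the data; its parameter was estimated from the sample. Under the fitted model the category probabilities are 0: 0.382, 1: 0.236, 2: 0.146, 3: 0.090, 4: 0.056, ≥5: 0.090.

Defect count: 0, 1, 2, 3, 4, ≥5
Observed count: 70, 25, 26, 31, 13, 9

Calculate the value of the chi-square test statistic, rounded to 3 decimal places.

Expected counts E_i = n·p_i: 174×0.382 = 66.468, 174×0.236 = 41.064, 174×0.146 = 25.404, 174×0.090 = 15.66, 174×0.056 = 9.744, 174×0.090 = 15.66.
cat         O        E   (O−E)²/E
0          70   66.468     0.1877
1          25   41.064     6.2841
2          26   25.404     0.0140
3          31    15.66    15.0265
4          13    9.744     1.0880
≥5          9    15.66     2.8324
Sum = 25.433

25.433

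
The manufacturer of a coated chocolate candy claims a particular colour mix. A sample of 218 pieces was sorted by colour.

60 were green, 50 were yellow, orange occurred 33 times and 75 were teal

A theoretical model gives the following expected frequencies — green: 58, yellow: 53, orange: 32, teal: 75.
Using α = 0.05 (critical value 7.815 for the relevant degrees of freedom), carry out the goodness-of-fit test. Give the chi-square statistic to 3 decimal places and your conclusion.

cat         O        E   (O−E)²/E
green      60       58     0.0690
yellow     50       53     0.1698
orange     33       32     0.0313
teal       75       75     0.0000
Sum = 0.270
df = 3. Since 0.270 < 7.815, we do not reject H₀.

0.270; do not reject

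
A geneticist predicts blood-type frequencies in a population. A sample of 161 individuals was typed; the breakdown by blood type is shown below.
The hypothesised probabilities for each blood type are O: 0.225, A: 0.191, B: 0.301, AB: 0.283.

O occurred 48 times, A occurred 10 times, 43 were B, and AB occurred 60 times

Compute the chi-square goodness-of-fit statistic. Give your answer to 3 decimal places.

Expected counts E_i = n·p_i: 161×0.225 = 36.225, 161×0.191 = 30.751, 161×0.301 = 48.461, 161×0.283 = 45.563.
χ² = (48−36.225)²/36.225 + (10−30.751)²/30.751 + (43−48.461)²/48.461 + (60−45.563)²/45.563
   = 3.8275 + 14.0029 + 0.6154 + 4.5745
Sum = 23.020

23.020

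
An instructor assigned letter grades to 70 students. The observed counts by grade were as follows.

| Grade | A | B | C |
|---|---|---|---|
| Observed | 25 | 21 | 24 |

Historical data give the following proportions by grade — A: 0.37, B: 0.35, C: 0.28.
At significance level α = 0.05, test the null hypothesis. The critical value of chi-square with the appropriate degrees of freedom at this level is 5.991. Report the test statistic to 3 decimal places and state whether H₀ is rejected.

1.519; do not reject

Expected counts E_i = n·p_i: 70×0.37 = 25.9, 70×0.35 = 24.5, 70×0.28 = 19.6.
A: (25 − 25.9)²/25.9 = 0.81/25.9 = 0.0313
B: (21 − 24.5)²/24.5 = 12.25/24.5 = 0.5000
C: (24 − 19.6)²/19.6 = 19.36/19.6 = 0.9878
Sum = 1.519
df = 2. Since 1.519 < 5.991, we do not reject H₀.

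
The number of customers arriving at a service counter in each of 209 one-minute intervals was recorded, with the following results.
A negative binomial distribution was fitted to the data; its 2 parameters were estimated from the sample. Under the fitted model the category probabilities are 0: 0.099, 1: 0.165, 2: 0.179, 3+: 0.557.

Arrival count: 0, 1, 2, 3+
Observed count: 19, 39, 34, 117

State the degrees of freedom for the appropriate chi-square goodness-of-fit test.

There are k = 4 categories and 2 parameters estimated from the data, so df = 4 − 1 − 2 = 1.

1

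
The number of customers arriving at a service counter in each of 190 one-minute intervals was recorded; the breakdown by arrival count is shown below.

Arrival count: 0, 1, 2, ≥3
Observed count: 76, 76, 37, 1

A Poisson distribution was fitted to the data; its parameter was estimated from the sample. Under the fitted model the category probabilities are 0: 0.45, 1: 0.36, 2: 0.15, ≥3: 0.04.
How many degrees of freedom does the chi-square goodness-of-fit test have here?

2

There are k = 4 categories and 1 parameter estimated from the data, so df = 4 − 1 − 1 = 2.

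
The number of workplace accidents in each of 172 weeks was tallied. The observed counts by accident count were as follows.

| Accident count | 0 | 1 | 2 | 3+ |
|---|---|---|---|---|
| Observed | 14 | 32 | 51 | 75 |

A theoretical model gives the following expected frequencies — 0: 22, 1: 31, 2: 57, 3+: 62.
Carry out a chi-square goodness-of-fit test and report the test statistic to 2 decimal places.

6.30

0: (14 − 22)²/22 = 64/22 = 2.909
1: (32 − 31)²/31 = 1/31 = 0.032
2: (51 − 57)²/57 = 36/57 = 0.632
3+: (75 − 62)²/62 = 169/62 = 2.726
Sum = 6.30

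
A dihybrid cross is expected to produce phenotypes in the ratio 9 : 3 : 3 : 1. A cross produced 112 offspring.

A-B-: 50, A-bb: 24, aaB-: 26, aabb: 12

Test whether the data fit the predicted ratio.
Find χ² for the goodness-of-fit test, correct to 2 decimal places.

7.87

Ratio total = 16. Expected counts: 112×9/16 = 63, 112×3/16 = 21, 112×3/16 = 21, 112×1/16 = 7.
cat         O        E   (O−E)²/E
A-B-       50       63      2.683
A-bb       24       21      0.429
aaB-       26       21      1.190
aabb       12        7      3.571
Sum = 7.87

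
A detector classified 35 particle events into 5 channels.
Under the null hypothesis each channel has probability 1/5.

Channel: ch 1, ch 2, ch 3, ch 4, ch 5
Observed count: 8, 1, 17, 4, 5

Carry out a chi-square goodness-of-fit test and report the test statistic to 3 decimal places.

21.429

Under H₀ each category has probability 1/5, so each expected count is 35/5 = 7.
ch 1: (8 − 7)²/7 = 1/7 = 0.1429
ch 2: (1 − 7)²/7 = 36/7 = 5.1429
ch 3: (17 − 7)²/7 = 100/7 = 14.2857
ch 4: (4 − 7)²/7 = 9/7 = 1.2857
ch 5: (5 − 7)²/7 = 4/7 = 0.5714
Sum = 21.429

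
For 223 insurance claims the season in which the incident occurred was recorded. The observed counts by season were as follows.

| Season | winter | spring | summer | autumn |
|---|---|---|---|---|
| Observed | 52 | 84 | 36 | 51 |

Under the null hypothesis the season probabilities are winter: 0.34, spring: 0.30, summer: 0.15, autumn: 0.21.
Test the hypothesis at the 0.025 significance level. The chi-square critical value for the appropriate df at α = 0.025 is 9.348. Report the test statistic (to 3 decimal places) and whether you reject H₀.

Expected counts E_i = n·p_i: 223×0.34 = 75.82, 223×0.30 = 66.9, 223×0.15 = 33.45, 223×0.21 = 46.83.
winter: (52 − 75.82)²/75.82 = 567.3924/75.82 = 7.4834
spring: (84 − 66.9)²/66.9 = 292.41/66.9 = 4.3709
summer: (36 − 33.45)²/33.45 = 6.5025/33.45 = 0.1944
autumn: (51 − 46.83)²/46.83 = 17.3889/46.83 = 0.3713
Sum = 12.420
df = 3. Since 12.420 > 9.348, we reject H₀.

12.420; reject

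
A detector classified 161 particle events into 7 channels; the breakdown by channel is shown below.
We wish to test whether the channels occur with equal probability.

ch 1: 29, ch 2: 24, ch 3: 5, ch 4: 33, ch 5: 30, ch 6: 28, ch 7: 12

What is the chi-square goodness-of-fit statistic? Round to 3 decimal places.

Under H₀ each category has probability 1/7, so each expected count is 161/7 = 23.
ch 1: (29 − 23)²/23 = 36/23 = 1.5652
ch 2: (24 − 23)²/23 = 1/23 = 0.0435
ch 3: (5 − 23)²/23 = 324/23 = 14.0870
ch 4: (33 − 23)²/23 = 100/23 = 4.3478
ch 5: (30 − 23)²/23 = 49/23 = 2.1304
ch 6: (28 − 23)²/23 = 25/23 = 1.0870
ch 7: (12 − 23)²/23 = 121/23 = 5.2609
Sum = 28.522

28.522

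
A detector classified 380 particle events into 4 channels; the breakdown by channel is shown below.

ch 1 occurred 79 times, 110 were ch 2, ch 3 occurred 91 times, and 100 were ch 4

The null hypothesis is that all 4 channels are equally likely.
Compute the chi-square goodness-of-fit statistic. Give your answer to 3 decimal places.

Expected count for each of the 4 categories: 380/4 = 95.
cat         O        E   (O−E)²/E
ch 1       79       95     2.6947
ch 2      110       95     2.3684
ch 3       91       95     0.1684
ch 4      100       95     0.2632
Sum = 5.495

5.495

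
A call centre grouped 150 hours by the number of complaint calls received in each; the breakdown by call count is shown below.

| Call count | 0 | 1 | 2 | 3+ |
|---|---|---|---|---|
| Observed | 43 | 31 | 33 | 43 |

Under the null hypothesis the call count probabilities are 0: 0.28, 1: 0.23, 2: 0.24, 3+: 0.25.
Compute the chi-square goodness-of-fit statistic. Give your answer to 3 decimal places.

Expected counts E_i = n·p_i: 150×0.28 = 42, 150×0.23 = 34.5, 150×0.24 = 36, 150×0.25 = 37.5.
χ² = (43−42)²/42 + (31−34.5)²/34.5 + (33−36)²/36 + (43−37.5)²/37.5
   = 0.0238 + 0.3551 + 0.2500 + 0.8067
Sum = 1.436

1.436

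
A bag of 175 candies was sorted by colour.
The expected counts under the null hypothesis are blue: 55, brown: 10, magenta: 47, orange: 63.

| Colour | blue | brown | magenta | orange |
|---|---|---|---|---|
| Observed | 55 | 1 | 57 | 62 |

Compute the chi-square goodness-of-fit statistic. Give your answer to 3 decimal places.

χ² = (55−55)²/55 + (1−10)²/10 + (57−47)²/47 + (62−63)²/63
   = 0.0000 + 8.1000 + 2.1277 + 0.0159
Sum = 10.244

10.244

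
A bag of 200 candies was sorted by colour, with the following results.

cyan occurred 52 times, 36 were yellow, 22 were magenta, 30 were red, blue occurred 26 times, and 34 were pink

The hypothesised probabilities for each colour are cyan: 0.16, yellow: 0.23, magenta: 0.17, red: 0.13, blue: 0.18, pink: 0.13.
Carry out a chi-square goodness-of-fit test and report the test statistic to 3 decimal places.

24.764

Expected counts E_i = n·p_i: 200×0.16 = 32, 200×0.23 = 46, 200×0.17 = 34, 200×0.13 = 26, 200×0.18 = 36, 200×0.13 = 26.
cyan: (52 − 32)²/32 = 400/32 = 12.5000
yellow: (36 − 46)²/46 = 100/46 = 2.1739
magenta: (22 − 34)²/34 = 144/34 = 4.2353
red: (30 − 26)²/26 = 16/26 = 0.6154
blue: (26 − 36)²/36 = 100/36 = 2.7778
pink: (34 − 26)²/26 = 64/26 = 2.4615
Sum = 24.764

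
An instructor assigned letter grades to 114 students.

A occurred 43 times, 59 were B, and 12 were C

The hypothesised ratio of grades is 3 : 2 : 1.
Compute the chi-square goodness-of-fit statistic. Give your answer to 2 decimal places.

Ratio total = 6. Expected counts: 114×3/6 = 57, 114×2/6 = 38, 114×1/6 = 19.
A: (43 − 57)²/57 = 196/57 = 3.439
B: (59 − 38)²/38 = 441/38 = 11.605
C: (12 − 19)²/19 = 49/19 = 2.579
Sum = 17.62

17.62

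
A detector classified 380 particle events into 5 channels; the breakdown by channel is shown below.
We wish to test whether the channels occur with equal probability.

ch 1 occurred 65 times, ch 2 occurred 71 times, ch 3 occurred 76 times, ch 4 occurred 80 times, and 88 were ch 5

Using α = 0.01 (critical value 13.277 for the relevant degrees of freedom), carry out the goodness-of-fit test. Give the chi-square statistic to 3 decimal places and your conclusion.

Expected count for each of the 5 categories: 380/5 = 76.
ch 1: (65 − 76)²/76 = 121/76 = 1.5921
ch 2: (71 − 76)²/76 = 25/76 = 0.3289
ch 3: (76 − 76)²/76 = 0/76 = 0.0000
ch 4: (80 − 76)²/76 = 16/76 = 0.2105
ch 5: (88 − 76)²/76 = 144/76 = 1.8947
Sum = 4.026
df = 4. Since 4.026 < 13.277, we do not reject H₀.

4.026; do not reject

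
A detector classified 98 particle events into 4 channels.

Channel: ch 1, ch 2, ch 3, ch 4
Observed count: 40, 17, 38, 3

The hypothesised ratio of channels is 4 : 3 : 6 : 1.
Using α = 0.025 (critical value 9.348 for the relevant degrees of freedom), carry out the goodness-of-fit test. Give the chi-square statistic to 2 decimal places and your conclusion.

Ratio total = 14. Expected counts: 98×4/14 = 28, 98×3/14 = 21, 98×6/14 = 42, 98×1/14 = 7.
ch 1: (40 − 28)²/28 = 144/28 = 5.143
ch 2: (17 − 21)²/21 = 16/21 = 0.762
ch 3: (38 − 42)²/42 = 16/42 = 0.381
ch 4: (3 − 7)²/7 = 16/7 = 2.286
Sum = 8.57
df = 3. Since 8.57 < 9.348, we do not reject H₀.

8.57; do not reject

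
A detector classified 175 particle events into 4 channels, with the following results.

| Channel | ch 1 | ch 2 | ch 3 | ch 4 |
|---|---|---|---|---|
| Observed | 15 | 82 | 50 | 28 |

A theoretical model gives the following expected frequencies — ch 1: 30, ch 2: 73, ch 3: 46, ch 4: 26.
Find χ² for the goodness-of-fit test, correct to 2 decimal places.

9.11

cat         O        E   (O−E)²/E
ch 1       15       30      7.500
ch 2       82       73      1.110
ch 3       50       46      0.348
ch 4       28       26      0.154
Sum = 9.11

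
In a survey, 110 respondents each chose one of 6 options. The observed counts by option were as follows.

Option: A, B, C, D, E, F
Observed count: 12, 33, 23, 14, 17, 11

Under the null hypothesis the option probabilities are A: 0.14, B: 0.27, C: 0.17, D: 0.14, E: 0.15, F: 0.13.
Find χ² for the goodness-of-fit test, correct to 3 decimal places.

Expected counts E_i = n·p_i: 110×0.14 = 15.4, 110×0.27 = 29.7, 110×0.17 = 18.7, 110×0.14 = 15.4, 110×0.15 = 16.5, 110×0.13 = 14.3.
A: (12 − 15.4)²/15.4 = 11.56/15.4 = 0.7506
B: (33 − 29.7)²/29.7 = 10.89/29.7 = 0.3667
C: (23 − 18.7)²/18.7 = 18.49/18.7 = 0.9888
D: (14 − 15.4)²/15.4 = 1.96/15.4 = 0.1273
E: (17 − 16.5)²/16.5 = 0.25/16.5 = 0.0152
F: (11 − 14.3)²/14.3 = 10.89/14.3 = 0.7615
Sum = 3.010

3.010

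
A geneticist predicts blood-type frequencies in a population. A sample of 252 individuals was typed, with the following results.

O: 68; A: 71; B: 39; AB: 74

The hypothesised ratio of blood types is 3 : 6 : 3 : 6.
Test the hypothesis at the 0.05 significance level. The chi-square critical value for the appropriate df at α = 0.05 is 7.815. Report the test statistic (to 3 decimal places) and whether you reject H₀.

19.512; reject

Ratio total = 18. Expected counts: 252×3/18 = 42, 252×6/18 = 84, 252×3/18 = 42, 252×6/18 = 84.
χ² = (68−42)²/42 + (71−84)²/84 + (39−42)²/42 + (74−84)²/84
   = 16.0952 + 2.0119 + 0.2143 + 1.1905
Sum = 19.512
df = 3. Since 19.512 > 7.815, we reject H₀.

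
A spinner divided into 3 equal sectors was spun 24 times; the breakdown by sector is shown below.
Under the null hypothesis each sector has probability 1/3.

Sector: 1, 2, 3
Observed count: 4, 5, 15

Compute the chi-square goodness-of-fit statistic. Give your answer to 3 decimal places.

Expected count for each of the 3 categories: 24/3 = 8.
χ² = (4−8)²/8 + (5−8)²/8 + (15−8)²/8
   = 2.0000 + 1.1250 + 6.1250
Sum = 9.250

9.250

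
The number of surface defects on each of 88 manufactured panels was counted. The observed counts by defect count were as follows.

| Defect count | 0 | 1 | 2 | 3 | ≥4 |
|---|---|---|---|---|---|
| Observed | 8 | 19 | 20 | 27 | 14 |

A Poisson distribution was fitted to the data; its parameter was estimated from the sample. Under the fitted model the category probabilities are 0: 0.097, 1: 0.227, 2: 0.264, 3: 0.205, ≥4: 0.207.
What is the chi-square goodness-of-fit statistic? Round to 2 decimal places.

5.96

Expected counts E_i = n·p_i: 88×0.097 = 8.536, 88×0.227 = 19.976, 88×0.264 = 23.232, 88×0.205 = 18.04, 88×0.207 = 18.216.
cat         O        E   (O−E)²/E
0           8    8.536      0.034
1          19   19.976      0.048
2          20   23.232      0.450
3          27    18.04      4.450
≥4         14   18.216      0.976
Sum = 5.96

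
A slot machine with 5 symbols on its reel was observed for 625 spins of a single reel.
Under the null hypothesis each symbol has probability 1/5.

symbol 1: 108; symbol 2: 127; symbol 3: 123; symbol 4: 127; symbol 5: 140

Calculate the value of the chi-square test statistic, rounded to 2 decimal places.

4.21

Expected count for each of the 5 categories: 625/5 = 125.
cat           O        E   (O−E)²/E
symbol 1    108      125      2.312
symbol 2    127      125      0.032
symbol 3    123      125      0.032
symbol 4    127      125      0.032
symbol 5    140      125      1.800
Sum = 4.21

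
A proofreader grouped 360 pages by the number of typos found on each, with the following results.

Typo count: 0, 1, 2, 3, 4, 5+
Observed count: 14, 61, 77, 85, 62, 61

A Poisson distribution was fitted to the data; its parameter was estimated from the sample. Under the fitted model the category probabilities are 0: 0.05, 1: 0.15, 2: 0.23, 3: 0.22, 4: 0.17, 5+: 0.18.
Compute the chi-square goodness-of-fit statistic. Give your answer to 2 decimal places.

2.86

Expected counts E_i = n·p_i: 360×0.05 = 18, 360×0.15 = 54, 360×0.23 = 82.8, 360×0.22 = 79.2, 360×0.17 = 61.2, 360×0.18 = 64.8.
0: (14 − 18)²/18 = 16/18 = 0.889
1: (61 − 54)²/54 = 49/54 = 0.907
2: (77 − 82.8)²/82.8 = 33.64/82.8 = 0.406
3: (85 − 79.2)²/79.2 = 33.64/79.2 = 0.425
4: (62 − 61.2)²/61.2 = 0.64/61.2 = 0.010
5+: (61 − 64.8)²/64.8 = 14.44/64.8 = 0.223
Sum = 2.86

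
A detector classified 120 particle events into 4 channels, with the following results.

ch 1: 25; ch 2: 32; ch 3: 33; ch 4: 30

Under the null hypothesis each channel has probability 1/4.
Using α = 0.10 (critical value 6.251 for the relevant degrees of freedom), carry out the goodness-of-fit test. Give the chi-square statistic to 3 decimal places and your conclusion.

1.267; do not reject

Under H₀ each category has probability 1/4, so each expected count is 120/4 = 30.
ch 1: (25 − 30)²/30 = 25/30 = 0.8333
ch 2: (32 − 30)²/30 = 4/30 = 0.1333
ch 3: (33 − 30)²/30 = 9/30 = 0.3000
ch 4: (30 − 30)²/30 = 0/30 = 0.0000
Sum = 1.267
df = 3. Since 1.267 < 6.251, we do not reject H₀.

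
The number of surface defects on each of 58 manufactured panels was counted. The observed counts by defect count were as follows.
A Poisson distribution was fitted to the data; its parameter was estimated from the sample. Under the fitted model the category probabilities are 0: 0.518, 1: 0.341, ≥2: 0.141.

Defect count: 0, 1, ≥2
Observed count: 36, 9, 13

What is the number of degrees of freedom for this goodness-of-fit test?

There are k = 3 categories and 1 parameter estimated from the data, so df = 3 − 1 − 1 = 1.

1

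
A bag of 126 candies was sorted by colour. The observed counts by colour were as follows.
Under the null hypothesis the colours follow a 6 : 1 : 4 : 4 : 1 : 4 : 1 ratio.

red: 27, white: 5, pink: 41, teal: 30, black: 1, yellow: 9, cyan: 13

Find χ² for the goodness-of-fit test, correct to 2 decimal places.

Ratio total = 21. Expected counts: 126×6/21 = 36, 126×1/21 = 6, 126×4/21 = 24, 126×4/21 = 24, 126×1/21 = 6, 126×4/21 = 24, 126×1/21 = 6.
χ² = (27−36)²/36 + (5−6)²/6 + (41−24)²/24 + (30−24)²/24 + (1−6)²/6 + (9−24)²/24 + (13−6)²/6
   = 2.250 + 0.167 + 12.042 + 1.500 + 4.167 + 9.375 + 8.167
Sum = 37.67

37.67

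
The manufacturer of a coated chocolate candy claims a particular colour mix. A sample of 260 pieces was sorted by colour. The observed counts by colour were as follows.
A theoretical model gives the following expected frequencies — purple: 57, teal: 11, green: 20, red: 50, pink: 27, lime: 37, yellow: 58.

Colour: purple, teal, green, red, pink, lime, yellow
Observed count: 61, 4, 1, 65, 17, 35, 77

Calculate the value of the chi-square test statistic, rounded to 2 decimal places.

37.32

purple: (61 − 57)²/57 = 16/57 = 0.281
teal: (4 − 11)²/11 = 49/11 = 4.455
green: (1 − 20)²/20 = 361/20 = 18.050
red: (65 − 50)²/50 = 225/50 = 4.500
pink: (17 − 27)²/27 = 100/27 = 3.704
lime: (35 − 37)²/37 = 4/37 = 0.108
yellow: (77 − 58)²/58 = 361/58 = 6.224
Sum = 37.32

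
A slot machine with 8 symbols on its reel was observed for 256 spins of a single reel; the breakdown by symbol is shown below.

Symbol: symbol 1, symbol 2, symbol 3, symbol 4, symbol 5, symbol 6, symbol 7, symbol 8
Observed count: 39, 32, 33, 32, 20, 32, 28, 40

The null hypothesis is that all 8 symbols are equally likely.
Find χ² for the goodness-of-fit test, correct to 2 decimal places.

8.56

Expected count for each of the 8 categories: 256/8 = 32.
χ² = (39−32)²/32 + (32−32)²/32 + (33−32)²/32 + (32−32)²/32 + (20−32)²/32 + (32−32)²/32 + (28−32)²/32 + (40−32)²/32
   = 1.531 + 0.000 + 0.031 + 0.000 + 4.500 + 0.000 + 0.500 + 2.000
Sum = 8.56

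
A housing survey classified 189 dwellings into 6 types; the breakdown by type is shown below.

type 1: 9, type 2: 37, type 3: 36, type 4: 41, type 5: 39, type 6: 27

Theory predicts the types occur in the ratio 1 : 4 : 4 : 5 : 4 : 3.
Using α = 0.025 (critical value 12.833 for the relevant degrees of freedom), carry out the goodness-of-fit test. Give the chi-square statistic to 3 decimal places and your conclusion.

0.633; do not reject

Ratio total = 21. Expected counts: 189×1/21 = 9, 189×4/21 = 36, 189×4/21 = 36, 189×5/21 = 45, 189×4/21 = 36, 189×3/21 = 27.
cat         O        E   (O−E)²/E
type 1      9        9     0.0000
type 2     37       36     0.0278
type 3     36       36     0.0000
type 4     41       45     0.3556
type 5     39       36     0.2500
type 6     27       27     0.0000
Sum = 0.633
df = 5. Since 0.633 < 12.833, we do not reject H₀.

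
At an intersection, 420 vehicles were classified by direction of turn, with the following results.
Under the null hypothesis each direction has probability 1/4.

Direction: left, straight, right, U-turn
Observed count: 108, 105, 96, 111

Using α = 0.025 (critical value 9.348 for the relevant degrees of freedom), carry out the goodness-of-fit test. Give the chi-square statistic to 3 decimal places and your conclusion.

Under H₀ each category has probability 1/4, so each expected count is 420/4 = 105.
cat           O        E   (O−E)²/E
left        108      105     0.0857
straight    105      105     0.0000
right        96      105     0.7714
U-turn      111      105     0.3429
Sum = 1.200
df = 3. Since 1.200 < 9.348, we do not reject H₀.

1.200; do not reject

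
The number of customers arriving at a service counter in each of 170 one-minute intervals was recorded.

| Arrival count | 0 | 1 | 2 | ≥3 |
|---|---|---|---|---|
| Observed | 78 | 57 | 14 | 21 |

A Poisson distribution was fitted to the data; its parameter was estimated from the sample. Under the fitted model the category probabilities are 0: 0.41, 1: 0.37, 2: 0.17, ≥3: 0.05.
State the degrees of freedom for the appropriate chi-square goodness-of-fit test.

There are k = 4 categories and 1 parameter estimated from the data, so df = 4 − 1 − 1 = 2.

2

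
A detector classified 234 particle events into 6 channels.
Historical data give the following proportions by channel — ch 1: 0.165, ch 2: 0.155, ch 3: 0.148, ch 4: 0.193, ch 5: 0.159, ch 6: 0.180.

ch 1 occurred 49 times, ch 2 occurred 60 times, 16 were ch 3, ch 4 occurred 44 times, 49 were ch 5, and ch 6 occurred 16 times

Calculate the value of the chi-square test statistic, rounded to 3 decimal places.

48.312

Expected counts E_i = n·p_i: 234×0.165 = 38.61, 234×0.155 = 36.27, 234×0.148 = 34.632, 234×0.193 = 45.162, 234×0.159 = 37.206, 234×0.180 = 42.12.
ch 1: (49 − 38.61)²/38.61 = 107.9521/38.61 = 2.7960
ch 2: (60 − 36.27)²/36.27 = 563.1129/36.27 = 15.5256
ch 3: (16 − 34.632)²/34.632 = 347.151424/34.632 = 10.0240
ch 4: (44 − 45.162)²/45.162 = 1.350244/45.162 = 0.0299
ch 5: (49 − 37.206)²/37.206 = 139.098436/37.206 = 3.7386
ch 6: (16 − 42.12)²/42.12 = 682.2544/42.12 = 16.1979
Sum = 48.312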